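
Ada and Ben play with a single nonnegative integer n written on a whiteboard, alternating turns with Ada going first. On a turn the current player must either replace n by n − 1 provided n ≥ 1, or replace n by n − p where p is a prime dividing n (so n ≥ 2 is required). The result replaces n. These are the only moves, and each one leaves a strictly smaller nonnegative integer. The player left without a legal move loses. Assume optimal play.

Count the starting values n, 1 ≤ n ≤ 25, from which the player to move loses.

6

Positions with no move are L. A position that does have a move is losing for the player to move precisely when every available move leads to a winning position for the opponent. Fill in the labels:
n=0: no move → L
n=1: reaches L-position 0 → W
n=2: reaches L-position 0 → W
n=3: reaches L-position 0 → W
n=4: only reaches 2(W), 3(W), all W → L
n=5: reaches L-position 0 → W
n=6: reaches L-position 4 → W
n=7: reaches L-position 0 → W
n=8: only reaches 6(W), 7(W), all W → L
n=9: reaches L-position 8 → W
n=10: reaches L-position 8 → W
n=11: reaches L-position 0 → W
n=12: only reaches 9(W), 10(W), 11(W), all W → L
n=13: reaches L-position 0 → W
n=14: reaches L-position 12 → W
n=15: reaches L-position 12 → W
n=16: only reaches 14(W), 15(W), all W → L
n=17: reaches L-position 0 → W
n=18: reaches L-position 16 → W
n=19: reaches L-position 0 → W
n=20: only reaches 15(W), 18(W), 19(W), all W → L
n=21: reaches L-position 20 → W
n=22: reaches L-position 20 → W
n=23: reaches L-position 0 → W
n=24: only reaches 21(W), 22(W), 23(W), all W → L
n=25: reaches L-position 20 → W
L entries with 1 ≤ n ≤ 25 (n=0 is outside the asked range and is not counted): n = 4, 8, 12, 16, 20, 24; that makes 6.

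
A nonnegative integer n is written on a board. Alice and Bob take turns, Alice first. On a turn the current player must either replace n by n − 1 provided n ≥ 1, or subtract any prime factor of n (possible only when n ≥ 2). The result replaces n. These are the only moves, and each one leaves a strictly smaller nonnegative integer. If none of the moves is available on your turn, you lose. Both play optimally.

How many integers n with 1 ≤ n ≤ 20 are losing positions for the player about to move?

Build the W/L table. Terminal = L. A non-terminal position is W if it has a move to some L; otherwise it is L.
n=0: no move → L
n=1: W (go to 0, an L position)
n=2: W (go to 0, an L position)
n=3: W (go to 0, an L position)
n=4: L (options 2(W), 3(W) are all W)
n=5: W (go to 0, an L position)
n=6: W (go to 4, an L position)
n=7: W (go to 0, an L position)
n=8: L (options 6(W), 7(W) are all W)
n=9: W (go to 8, an L position)
n=10: W (go to 8, an L position)
n=11: W (go to 0, an L position)
n=12: L (options 9(W), 10(W), 11(W) are all W)
n=13: W (go to 0, an L position)
n=14: W (go to 12, an L position)
n=15: W (go to 12, an L position)
n=16: L (options 14(W), 15(W) are all W)
n=17: W (go to 0, an L position)
n=18: W (go to 16, an L position)
n=19: W (go to 0, an L position)
n=20: L (options 15(W), 18(W), 19(W) are all W)
L entries with 1 ≤ n ≤ 20 (n=0 is outside the asked range and is not counted): n = 4, 8, 12, 16, 20; that makes 5.

5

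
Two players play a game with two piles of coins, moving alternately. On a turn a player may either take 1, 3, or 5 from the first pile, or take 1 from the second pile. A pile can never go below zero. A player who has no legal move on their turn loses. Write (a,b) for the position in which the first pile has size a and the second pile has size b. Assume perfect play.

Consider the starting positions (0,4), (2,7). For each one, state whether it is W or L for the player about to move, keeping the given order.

Classify positions by backward induction: terminal positions (no move available) are L. From any other position, the mover wins iff some move reaches an L.
No move ever increases a pile, so every position that can arise here has a ≤ 2 and b ≤ 7; it is enough to label the cells with 0 ≤ a ≤ 2 and 0 ≤ b ≤ 7.
Every move lowers a or b (never raises either), so fill the grid row by row in increasing a, and left to right within a row: each cell's successors are then already labelled.
      b=0  b=1  b=2  b=3  b=4  b=5  b=6  b=7
a=0:    L    W    L    W    L    W    L    W
a=1:    W    L    W    L    W    L    W    L
a=2:    L    W    L    W    L    W    L    W
Cells with no legal move (terminal, hence L): (0,0).
The remaining L cells, each justified by listing all of its moves:
(0,2): L (sole option (0,1)(W) is W)
(0,4): L (sole option (0,3)(W) is W)
(0,6): L (sole option (0,5)(W) is W)
(1,1): L (options (0,1)(W), (1,0)(W) are all W)
(1,3): L (options (0,3)(W), (1,2)(W) are all W)
(1,5): L (options (0,5)(W), (1,4)(W) are all W)
(1,7): L (options (0,7)(W), (1,6)(W) are all W)
(2,0): L (sole option (1,0)(W) is W)
(2,2): L (options (1,2)(W), (2,1)(W) are all W)
(2,4): L (options (1,4)(W), (2,3)(W) are all W)
(2,6): L (options (1,6)(W), (2,5)(W) are all W)
Every other cell has at least one move into one of the L cells above, so it is W.
(0,4): one of the L cells justified above, so L
(2,7): the move to (1,7) reaches an L cell, so W

(0,4): L, (2,7): W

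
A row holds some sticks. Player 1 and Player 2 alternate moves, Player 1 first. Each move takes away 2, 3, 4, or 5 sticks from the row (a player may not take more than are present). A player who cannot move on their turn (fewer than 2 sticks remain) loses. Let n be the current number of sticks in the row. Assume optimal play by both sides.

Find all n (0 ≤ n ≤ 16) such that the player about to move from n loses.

0, 1, 7, 8, 14, 15

Use the standard recursion: the mover loses at a terminal position; elsewhere, the mover wins exactly when some move hands the opponent an L position.
n=0: no move → L
n=1: no move → L
n=2: can move to 0, which is L ⇒ W
n=3: can move to 1, which is L ⇒ W
n=4: can move to 1, which is L ⇒ W
n=5: can move to 1, which is L ⇒ W
n=6: can move to 1, which is L ⇒ W
n=7: moves to 5(W), 4(W), 3(W), 2(W); every one is W ⇒ L
n=8: moves to 6(W), 5(W), 4(W), 3(W); every one is W ⇒ L
n=9: can move to 7, which is L ⇒ W
n=10: can move to 8, which is L ⇒ W
n=11: can move to 8, which is L ⇒ W
n=12: can move to 8, which is L ⇒ W
n=13: can move to 8, which is L ⇒ W
n=14: moves to 12(W), 11(W), 10(W), 9(W); every one is W ⇒ L
n=15: moves to 13(W), 12(W), 11(W), 10(W); every one is W ⇒ L
n=16: can move to 14, which is L ⇒ W
The losing starting values of n are exactly the entries labelled L in this table (6 of them).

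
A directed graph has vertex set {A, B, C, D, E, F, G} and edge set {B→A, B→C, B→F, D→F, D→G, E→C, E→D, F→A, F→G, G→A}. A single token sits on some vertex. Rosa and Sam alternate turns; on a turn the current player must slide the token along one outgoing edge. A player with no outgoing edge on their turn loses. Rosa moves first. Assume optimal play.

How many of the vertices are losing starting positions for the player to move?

Build the W/L table. Terminal = L. A non-terminal position is W if it has a move to some L; otherwise it is L.
Every edge goes from a vertex to one that appears earlier in the order A, C, G, F, D, B, E, so processing vertices in that order labels each vertex after all of its successors.
A: no outgoing edge → L
C: no outgoing edge → L
G: can move to A, which is L ⇒ W
F: can move to A, which is L ⇒ W
D: moves to F(W), G(W); every one is W ⇒ L
B: can move to C, which is L ⇒ W
E: can move to D, which is L ⇒ W
The L vertices are A, C, D; that is 3 in all.

3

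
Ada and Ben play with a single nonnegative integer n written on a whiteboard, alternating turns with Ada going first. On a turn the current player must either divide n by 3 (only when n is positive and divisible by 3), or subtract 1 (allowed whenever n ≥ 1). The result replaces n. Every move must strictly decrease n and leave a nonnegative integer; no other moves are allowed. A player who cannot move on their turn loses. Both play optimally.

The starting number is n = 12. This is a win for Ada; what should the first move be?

Use the standard recursion: the mover loses at a terminal position; elsewhere, the mover wins exactly when some move hands the opponent an L position.
n=0: no move → L
n=1: W (go to 0, an L position)
n=2: L (sole option 1(W) is W)
n=3: W (go to 2, an L position)
n=4: L (sole option 3(W) is W)
n=5: W (go to 4, an L position)
n=6: W (go to 2, an L position)
n=7: L (sole option 6(W) is W)
n=8: W (go to 7, an L position)
n=9: L (options 3(W), 8(W) are all W)
n=10: W (go to 9, an L position)
n=11: L (sole option 10(W) is W)
n=12: W (go to 4, an L position)
From 12, the L positions reachable in one move are: 4, 11. Any move reaching one of these is winning.

Move to 4.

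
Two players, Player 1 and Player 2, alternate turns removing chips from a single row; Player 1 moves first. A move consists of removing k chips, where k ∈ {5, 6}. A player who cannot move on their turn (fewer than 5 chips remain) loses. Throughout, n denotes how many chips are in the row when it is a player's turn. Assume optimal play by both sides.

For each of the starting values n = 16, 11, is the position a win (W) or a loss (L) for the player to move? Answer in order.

Use the standard recursion: the mover loses at a terminal position; elsewhere, the mover wins exactly when some move hands the opponent an L position.
n=0: no move → L
n=1: no move → L
n=2: no move → L
n=3: no move → L
n=4: no move → L
n=5: can move to 0, which is L ⇒ W
n=6: can move to 1, which is L ⇒ W
n=7: can move to 2, which is L ⇒ W
n=8: can move to 3, which is L ⇒ W
n=9: can move to 4, which is L ⇒ W
n=10: can move to 4, which is L ⇒ W
n=11: moves to 6(W), 5(W); every one is W ⇒ L
n=12: moves to 7(W), 6(W); every one is W ⇒ L
n=13: moves to 8(W), 7(W); every one is W ⇒ L
n=14: moves to 9(W), 8(W); every one is W ⇒ L
n=15: moves to 10(W), 9(W); every one is W ⇒ L
n=16: can move to 11, which is L ⇒ W

16: W, 11: L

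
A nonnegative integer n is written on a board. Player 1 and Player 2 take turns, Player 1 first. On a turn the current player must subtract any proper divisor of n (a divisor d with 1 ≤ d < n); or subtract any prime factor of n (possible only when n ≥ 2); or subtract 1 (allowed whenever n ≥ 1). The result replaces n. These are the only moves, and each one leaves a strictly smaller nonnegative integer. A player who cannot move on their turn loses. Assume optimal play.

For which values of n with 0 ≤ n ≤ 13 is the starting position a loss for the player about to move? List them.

Work bottom-up. With no move the player to move loses. Otherwise the position is W if at least one move leads to an L position for the opponent, and L if every move leads to a W.
n=0: no move → L
n=1: W (go to 0, an L position)
n=2: W (go to 0, an L position)
n=3: W (go to 0, an L position)
n=4: L (options 2(W), 3(W) are all W)
n=5: W (go to 0, an L position)
n=6: W (go to 4, an L position)
n=7: W (go to 0, an L position)
n=8: W (go to 4, an L position)
n=9: L (options 6(W), 8(W) are all W)
n=10: W (go to 9, an L position)
n=11: W (go to 0, an L position)
n=12: W (go to 9, an L position)
n=13: W (go to 0, an L position)
Reading off the rows marked L gives the requested list; there are 3 such values of n.

0, 4, 9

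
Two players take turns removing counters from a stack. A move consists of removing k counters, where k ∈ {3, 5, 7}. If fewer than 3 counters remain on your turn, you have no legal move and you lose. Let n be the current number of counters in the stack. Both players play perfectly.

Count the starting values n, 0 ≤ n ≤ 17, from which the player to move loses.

Classify positions by backward induction: terminal positions (no move available) are L. From any other position, the mover wins iff some move reaches an L.
n=0: no move → L
n=1: no move → L
n=2: no move → L
n=3: W (go to 0, an L position)
n=4: W (go to 1, an L position)
n=5: W (go to 2, an L position)
n=6: W (go to 1, an L position)
n=7: W (go to 2, an L position)
n=8: W (go to 1, an L position)
n=9: W (go to 2, an L position)
n=10: L (options 7(W), 5(W), 3(W) are all W)
n=11: L (options 8(W), 6(W), 4(W) are all W)
n=12: L (options 9(W), 7(W), 5(W) are all W)
n=13: W (go to 10, an L position)
n=14: W (go to 11, an L position)
n=15: W (go to 12, an L position)
n=16: W (go to 11, an L position)
n=17: W (go to 12, an L position)
L entries with 0 ≤ n ≤ 17: n = 0, 1, 2, 10, 11, 12; that makes 6.

6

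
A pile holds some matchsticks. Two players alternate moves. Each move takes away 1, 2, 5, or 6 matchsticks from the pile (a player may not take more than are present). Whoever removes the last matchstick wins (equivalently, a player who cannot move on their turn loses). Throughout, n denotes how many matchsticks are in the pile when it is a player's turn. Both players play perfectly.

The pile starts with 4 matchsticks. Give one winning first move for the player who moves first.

Classify positions by backward induction: terminal positions (no move available) are L. From any other position, the mover wins iff some move reaches an L.
n=0: no move → L
n=1: can move to 0, which is L ⇒ W
n=2: can move to 0, which is L ⇒ W
n=3: moves to 2(W), 1(W); every one is W ⇒ L
n=4: can move to 3, which is L ⇒ W
From 4, the L positions reachable in one move are: 3.

Remove 1, leaving 3.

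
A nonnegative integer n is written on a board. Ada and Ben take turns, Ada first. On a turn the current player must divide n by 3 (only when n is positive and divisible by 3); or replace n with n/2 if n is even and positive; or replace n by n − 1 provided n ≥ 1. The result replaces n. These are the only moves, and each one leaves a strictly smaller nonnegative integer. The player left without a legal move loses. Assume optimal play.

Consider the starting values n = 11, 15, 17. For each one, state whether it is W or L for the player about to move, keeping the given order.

Compute win/loss labels from the base case upward. A position with no move is L. Any other position is W if it can reach an L in one move, else L.
n=0: no move → L
n=1: reaches L-position 0 → W
n=2: only reaches 1(W), which is W → L
n=3: reaches L-position 2 → W
n=4: reaches L-position 2 → W
n=5: only reaches 4(W), which is W → L
n=6: reaches L-position 2 → W
n=7: only reaches 6(W), which is W → L
n=8: reaches L-position 7 → W
n=9: only reaches 3(W), 8(W), all W → L
n=10: reaches L-position 5 → W
n=11: only reaches 10(W), which is W → L
n=12: reaches L-position 11 → W
n=13: only reaches 12(W), which is W → L
n=14: reaches L-position 7 → W
n=15: reaches L-position 5 → W
n=16: only reaches 8(W), 15(W), all W → L
n=17: reaches L-position 16 → W

11: L, 15: W, 17: W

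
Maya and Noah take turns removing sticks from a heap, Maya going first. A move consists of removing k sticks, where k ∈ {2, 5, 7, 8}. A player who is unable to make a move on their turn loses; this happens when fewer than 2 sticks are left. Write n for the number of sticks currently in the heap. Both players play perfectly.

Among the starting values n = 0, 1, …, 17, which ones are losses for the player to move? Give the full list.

Use the standard recursion: the mover loses at a terminal position; elsewhere, the mover wins exactly when some move hands the opponent an L position.
n=0: no move → L
n=1: no move → L
n=2: W (go to 0, an L position)
n=3: W (go to 1, an L position)
n=4: L (sole option 2(W) is W)
n=5: W (go to 0, an L position)
n=6: W (go to 4, an L position)
n=7: W (go to 0, an L position)
n=8: W (go to 1, an L position)
n=9: W (go to 4, an L position)
n=10: L (options 8(W), 5(W), 3(W), 2(W) are all W)
n=11: W (go to 4, an L position)
n=12: W (go to 10, an L position)
n=13: L (options 11(W), 8(W), 6(W), 5(W) are all W)
n=14: L (options 12(W), 9(W), 7(W), 6(W) are all W)
n=15: W (go to 13, an L position)
n=16: W (go to 14, an L position)
n=17: W (go to 10, an L position)
The losing starting values of n are exactly the entries labelled L in this table (6 of them).

0, 1, 4, 10, 13, 14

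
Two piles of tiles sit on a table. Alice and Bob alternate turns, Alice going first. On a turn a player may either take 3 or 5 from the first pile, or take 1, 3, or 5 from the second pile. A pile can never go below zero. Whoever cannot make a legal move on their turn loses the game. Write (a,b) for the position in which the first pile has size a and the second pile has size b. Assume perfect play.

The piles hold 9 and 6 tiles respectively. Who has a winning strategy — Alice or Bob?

Bob wins.

Label each position W (a win for the player to move) or L (a loss). A position with no legal move is L; any other position is W exactly when some move reaches an L, and L when every move reaches a W.
No move ever increases a pile, so every position that can arise here has a ≤ 9 and b ≤ 6; it is enough to label the cells with 0 ≤ a ≤ 9 and 0 ≤ b ≤ 6.
Every move lowers a or b (never raises either), so fill the grid row by row in increasing a, and left to right within a row: each cell's successors are then already labelled.
      b=0  b=1  b=2  b=3  b=4  b=5  b=6
a=0:    L    W    L    W    L    W    L
a=1:    L    W    L    W    L    W    L
a=2:    L    W    L    W    L    W    L
a=3:    W    L    W    L    W    L    W
a=4:    W    L    W    L    W    L    W
a=5:    W    L    W    L    W    L    W
a=6:    W    W    W    W    W    W    W
a=7:    W    W    W    W    W    W    W
a=8:    L    W    L    W    L    W    L
a=9:    L    W    L    W    L    W    L
Cells with no legal move (terminal, hence L): (0,0), (1,0), (2,0).
The remaining L cells, each justified by listing all of its moves:
(0,2): L (sole option (0,1)(W) is W)
(0,4): L (options (0,3)(W), (0,1)(W) are all W)
(0,6): L (options (0,5)(W), (0,3)(W), (0,1)(W) are all W)
(1,2): L (sole option (1,1)(W) is W)
(1,4): L (options (1,3)(W), (1,1)(W) are all W)
(1,6): L (options (1,5)(W), (1,3)(W), (1,1)(W) are all W)
(2,2): L (sole option (2,1)(W) is W)
(2,4): L (options (2,3)(W), (2,1)(W) are all W)
(2,6): L (options (2,5)(W), (2,3)(W), (2,1)(W) are all W)
(3,1): L (options (0,1)(W), (3,0)(W) are all W)
(3,3): L (options (0,3)(W), (3,2)(W), (3,0)(W) are all W)
(3,5): L (options (0,5)(W), (3,4)(W), (3,2)(W), (3,0)(W) are all W)
(4,1): L (options (1,1)(W), (4,0)(W) are all W)
(4,3): L (options (1,3)(W), (4,2)(W), (4,0)(W) are all W)
(4,5): L (options (1,5)(W), (4,4)(W), (4,2)(W), (4,0)(W) are all W)
(5,1): L (options (2,1)(W), (0,1)(W), (5,0)(W) are all W)
(5,3): L (options (2,3)(W), (0,3)(W), (5,2)(W), (5,0)(W) are all W)
(5,5): L (options (2,5)(W), (0,5)(W), (5,4)(W), (5,2)(W), (5,0)(W) are all W)
(8,0): L (options (5,0)(W), (3,0)(W) are all W)
(8,2): L (options (5,2)(W), (3,2)(W), (8,1)(W) are all W)
(8,4): L (options (5,4)(W), (3,4)(W), (8,3)(W), (8,1)(W) are all W)
(8,6): L (options (5,6)(W), (3,6)(W), (8,5)(W), (8,3)(W), (8,1)(W) are all W)
(9,0): L (options (6,0)(W), (4,0)(W) are all W)
(9,2): L (options (6,2)(W), (4,2)(W), (9,1)(W) are all W)
(9,4): L (options (6,4)(W), (4,4)(W), (9,3)(W), (9,1)(W) are all W)
(9,6): L (options (6,6)(W), (4,6)(W), (9,5)(W), (9,3)(W), (9,1)(W) are all W)
Every other cell has at least one move into one of the L cells above, so it is W.
Every move from (9,6) reaches a W position, so the mover loses.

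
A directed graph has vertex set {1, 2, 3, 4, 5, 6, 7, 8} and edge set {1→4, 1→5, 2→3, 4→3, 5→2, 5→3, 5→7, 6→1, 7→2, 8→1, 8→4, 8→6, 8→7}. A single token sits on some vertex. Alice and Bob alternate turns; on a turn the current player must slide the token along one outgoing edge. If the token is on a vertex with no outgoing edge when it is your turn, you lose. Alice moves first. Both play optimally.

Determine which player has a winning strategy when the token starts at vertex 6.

Positions with no move are L. A position that does have a move is losing for the player to move precisely when every available move leads to a winning position for the opponent. Fill in the labels:
Every edge goes from a vertex to one that appears earlier in the order 3, 2, 4, 7, 5, 1, 6, 8, so processing vertices in that order labels each vertex after all of its successors.
3: no outgoing edge → L
2: can move to 3, which is L ⇒ W
4: can move to 3, which is L ⇒ W
7: the only move is to 2(W), a W ⇒ L
5: can move to 7, which is L ⇒ W
1: moves to 5(W), 4(W); every one is W ⇒ L
6: can move to 1, which is L ⇒ W
8: can move to 1, which is L ⇒ W
From 6 Alice can move to 1, reaching an L position.

Alice wins.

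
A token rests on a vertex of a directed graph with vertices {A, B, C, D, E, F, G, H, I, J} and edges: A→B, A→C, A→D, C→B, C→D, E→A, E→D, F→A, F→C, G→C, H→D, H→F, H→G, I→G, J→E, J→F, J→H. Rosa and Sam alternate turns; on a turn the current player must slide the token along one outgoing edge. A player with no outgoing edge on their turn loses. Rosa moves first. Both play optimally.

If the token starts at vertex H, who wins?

Build the W/L table. Terminal = L. A non-terminal position is W if it has a move to some L; otherwise it is L.
Every edge goes from a vertex to one that appears earlier in the order B, D, C, A, F, G, E, H, I, J, so processing vertices in that order labels each vertex after all of its successors.
B: no outgoing edge → L
D: no outgoing edge → L
C: W (go to D, an L position)
A: W (go to D, an L position)
F: L (options A(W), C(W) are all W)
G: L (sole option C(W) is W)
E: W (go to D, an L position)
H: W (go to G, an L position)
I: W (go to G, an L position)
J: W (go to F, an L position)
The starting position H is W: Rosa should move to G, handing over an L position.

Rosa wins.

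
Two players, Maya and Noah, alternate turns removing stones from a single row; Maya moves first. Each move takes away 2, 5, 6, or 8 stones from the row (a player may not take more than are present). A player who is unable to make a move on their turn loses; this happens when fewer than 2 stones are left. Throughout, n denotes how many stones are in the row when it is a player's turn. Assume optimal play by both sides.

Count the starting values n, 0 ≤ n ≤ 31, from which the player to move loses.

Positions with no move are L. A position that does have a move is losing for the player to move precisely when every available move leads to a winning position for the opponent. Fill in the labels:
n=0: no move → L
n=1: no move → L
n=2: →0(L), so W
n=3: →1(L), so W
n=4: →2(W) only, which is W, so L
n=5: →0(L), so W
n=6: →4(L), so W
n=7: →1(L), so W
n=8: →0(L), so W
n=9: →4(L), so W
n=10: →4(L), so W
n=11: →9(W), 6(W), 5(W), 3(W) — all W, so L
n=12: →4(L), so W
n=13: →11(L), so W
n=14: →12(W), 9(W), 8(W), 6(W) — all W, so L
n=15: →13(W), 10(W), 9(W), 7(W) — all W, so L
n=16: →14(L), so W
n=17: →15(L), so W
n=18: →16(W), 13(W), 12(W), 10(W) — all W, so L
n=19: →14(L), so W
n=20: →18(L), so W
n=21: →15(L), so W
n=22: →14(L), so W
n=23: →18(L), so W
n=24: →18(L), so W
n=25: →23(W), 20(W), 19(W), 17(W) — all W, so L
n=26: →18(L), so W
n=27: →25(L), so W
n=28: →26(W), 23(W), 22(W), 20(W) — all W, so L
n=29: →27(W), 24(W), 23(W), 21(W) — all W, so L
n=30: →28(L), so W
n=31: →29(L), so W
L entries with 0 ≤ n ≤ 31: n = 0, 1, 4, 11, 14, 15, 18, 25, 28, 29; that makes 10.

10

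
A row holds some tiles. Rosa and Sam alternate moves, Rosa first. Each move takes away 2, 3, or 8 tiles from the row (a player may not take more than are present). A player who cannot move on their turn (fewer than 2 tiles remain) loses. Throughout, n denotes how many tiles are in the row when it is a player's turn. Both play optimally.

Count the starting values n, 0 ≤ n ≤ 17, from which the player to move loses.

8

Label each position W (a win for the player to move) or L (a loss). A position with no legal move is L; any other position is W exactly when some move reaches an L, and L when every move reaches a W.
n=0: no move → L
n=1: no move → L
n=2: can move to 0, which is L ⇒ W
n=3: can move to 1, which is L ⇒ W
n=4: can move to 1, which is L ⇒ W
n=5: moves to 3(W), 2(W); every one is W ⇒ L
n=6: moves to 4(W), 3(W); every one is W ⇒ L
n=7: can move to 5, which is L ⇒ W
n=8: can move to 6, which is L ⇒ W
n=9: can move to 6, which is L ⇒ W
n=10: moves to 8(W), 7(W), 2(W); every one is W ⇒ L
n=11: moves to 9(W), 8(W), 3(W); every one is W ⇒ L
n=12: can move to 10, which is L ⇒ W
n=13: can move to 11, which is L ⇒ W
n=14: can move to 11, which is L ⇒ W
n=15: moves to 13(W), 12(W), 7(W); every one is W ⇒ L
n=16: moves to 14(W), 13(W), 8(W); every one is W ⇒ L
n=17: can move to 15, which is L ⇒ W
L entries with 0 ≤ n ≤ 17: n = 0, 1, 5, 6, 10, 11, 15, 16; that makes 8.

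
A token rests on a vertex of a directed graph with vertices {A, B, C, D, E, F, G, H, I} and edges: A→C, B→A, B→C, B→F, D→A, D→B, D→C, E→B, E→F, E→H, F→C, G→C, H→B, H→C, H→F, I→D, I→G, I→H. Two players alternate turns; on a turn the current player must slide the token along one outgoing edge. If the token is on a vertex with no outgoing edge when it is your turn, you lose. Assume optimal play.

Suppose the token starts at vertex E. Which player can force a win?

Work bottom-up. With no move the player to move loses. Otherwise the position is W if at least one move leads to an L position for the opponent, and L if every move leads to a W.
Every edge goes from a vertex to one that appears earlier in the order C, F, A, B, D, G, H, E, I, so processing vertices in that order labels each vertex after all of its successors.
C: no outgoing edge → L
F: W (go to C, an L position)
A: W (go to C, an L position)
B: W (go to C, an L position)
D: W (go to C, an L position)
G: W (go to C, an L position)
H: W (go to C, an L position)
E: L (options H(W), B(W), F(W) are all W)
I: L (options H(W), G(W), D(W) are all W)
The starting position E is L: whatever the player to move does, the opponent receives a W position.

The second player wins.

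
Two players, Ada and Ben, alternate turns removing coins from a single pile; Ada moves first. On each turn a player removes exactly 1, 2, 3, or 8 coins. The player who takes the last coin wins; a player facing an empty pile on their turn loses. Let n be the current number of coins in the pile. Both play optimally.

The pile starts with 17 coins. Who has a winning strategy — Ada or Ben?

Build the W/L table. Terminal = L. A non-terminal position is W if it has a move to some L; otherwise it is L.
n=0: no move → L
n=1: →0(L), so W
n=2: →0(L), so W
n=3: →0(L), so W
n=4: →3(W), 2(W), 1(W) — all W, so L
n=5: →4(L), so W
n=6: →4(L), so W
n=7: →4(L), so W
n=8: →0(L), so W
n=9: →8(W), 7(W), 6(W), 1(W) — all W, so L
n=10: →9(L), so W
n=11: →9(L), so W
n=12: →9(L), so W
n=13: →12(W), 11(W), 10(W), 5(W) — all W, so L
n=14: →13(L), so W
n=15: →13(L), so W
n=16: →13(L), so W
n=17: →9(L), so W
From 17 Ada can remove 8, leaving 9, reaching an L position.

Ada wins.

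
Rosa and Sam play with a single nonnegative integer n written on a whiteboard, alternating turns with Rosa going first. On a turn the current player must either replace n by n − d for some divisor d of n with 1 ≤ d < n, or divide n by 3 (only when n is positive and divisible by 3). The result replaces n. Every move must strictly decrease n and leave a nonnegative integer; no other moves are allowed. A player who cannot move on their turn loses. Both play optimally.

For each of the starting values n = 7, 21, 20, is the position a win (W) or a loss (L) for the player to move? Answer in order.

7: L, 21: W, 20: W

Work bottom-up. With no move the player to move loses. Otherwise the position is W if at least one move leads to an L position for the opponent, and L if every move leads to a W.
n=0: no move → L
n=1: no move → L
n=2: reaches L-position 1 → W
n=3: reaches L-position 1 → W
n=4: only reaches 2(W), 3(W), all W → L
n=5: reaches L-position 4 → W
n=6: reaches L-position 4 → W
n=7: only reaches 6(W), which is W → L
n=8: reaches L-position 4 → W
n=9: only reaches 3(W), 6(W), 8(W), all W → L
n=10: reaches L-position 9 → W
n=11: only reaches 10(W), which is W → L
n=12: reaches L-position 4 → W
n=13: only reaches 12(W), which is W → L
n=14: reaches L-position 7 → W
n=15: only reaches 5(W), 10(W), 12(W), 14(W), all W → L
n=16: reaches L-position 15 → W
n=17: only reaches 16(W), which is W → L
n=18: reaches L-position 9 → W
n=19: only reaches 18(W), which is W → L
n=20: reaches L-position 15 → W
n=21: reaches L-position 7 → W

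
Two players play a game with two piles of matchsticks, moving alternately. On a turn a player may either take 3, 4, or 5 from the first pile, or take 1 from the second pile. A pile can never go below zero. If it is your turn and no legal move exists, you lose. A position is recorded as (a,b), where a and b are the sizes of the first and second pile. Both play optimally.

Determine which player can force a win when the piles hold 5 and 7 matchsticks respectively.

The second player wins.

Work bottom-up. With no move the player to move loses. Otherwise the position is W if at least one move leads to an L position for the opponent, and L if every move leads to a W.
No move ever increases a pile, so every position that can arise here has a ≤ 5 and b ≤ 7; it is enough to label the cells with 0 ≤ a ≤ 5 and 0 ≤ b ≤ 7.
Every move lowers a or b (never raises either), so fill the grid row by row in increasing a, and left to right within a row: each cell's successors are then already labelled.
      b=0  b=1  b=2  b=3  b=4  b=5  b=6  b=7
a=0:    L    W    L    W    L    W    L    W
a=1:    L    W    L    W    L    W    L    W
a=2:    L    W    L    W    L    W    L    W
a=3:    W    L    W    L    W    L    W    L
a=4:    W    L    W    L    W    L    W    L
a=5:    W    L    W    L    W    L    W    L
Cells with no legal move (terminal, hence L): (0,0), (1,0), (2,0).
The remaining L cells, each justified by listing all of its moves:
(0,2): the only move is to (0,1)(W), a W ⇒ L
(0,4): the only move is to (0,3)(W), a W ⇒ L
(0,6): the only move is to (0,5)(W), a W ⇒ L
(1,2): the only move is to (1,1)(W), a W ⇒ L
(1,4): the only move is to (1,3)(W), a W ⇒ L
(1,6): the only move is to (1,5)(W), a W ⇒ L
(2,2): the only move is to (2,1)(W), a W ⇒ L
(2,4): the only move is to (2,3)(W), a W ⇒ L
(2,6): the only move is to (2,5)(W), a W ⇒ L
(3,1): moves to (0,1)(W), (3,0)(W); every one is W ⇒ L
(3,3): moves to (0,3)(W), (3,2)(W); every one is W ⇒ L
(3,5): moves to (0,5)(W), (3,4)(W); every one is W ⇒ L
(3,7): moves to (0,7)(W), (3,6)(W); every one is W ⇒ L
(4,1): moves to (1,1)(W), (0,1)(W), (4,0)(W); every one is W ⇒ L
(4,3): moves to (1,3)(W), (0,3)(W), (4,2)(W); every one is W ⇒ L
(4,5): moves to (1,5)(W), (0,5)(W), (4,4)(W); every one is W ⇒ L
(4,7): moves to (1,7)(W), (0,7)(W), (4,6)(W); every one is W ⇒ L
(5,1): moves to (2,1)(W), (1,1)(W), (0,1)(W), (5,0)(W); every one is W ⇒ L
(5,3): moves to (2,3)(W), (1,3)(W), (0,3)(W), (5,2)(W); every one is W ⇒ L
(5,5): moves to (2,5)(W), (1,5)(W), (0,5)(W), (5,4)(W); every one is W ⇒ L
(5,7): moves to (2,7)(W), (1,7)(W), (0,7)(W), (5,6)(W); every one is W ⇒ L
Every other cell has at least one move into one of the L cells above, so it is W.
The starting position (5,7) is L: whatever the player to move does, the opponent receives a W position.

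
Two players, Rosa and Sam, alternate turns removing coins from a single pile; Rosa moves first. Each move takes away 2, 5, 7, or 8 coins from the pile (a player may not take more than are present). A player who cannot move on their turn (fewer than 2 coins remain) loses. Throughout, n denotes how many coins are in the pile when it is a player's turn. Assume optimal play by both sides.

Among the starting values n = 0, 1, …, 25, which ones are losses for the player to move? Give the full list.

Work bottom-up. With no move the player to move loses. Otherwise the position is W if at least one move leads to an L position for the opponent, and L if every move leads to a W.
n=0: no move → L
n=1: no move → L
n=2: →0(L), so W
n=3: →1(L), so W
n=4: →2(W) only, which is W, so L
n=5: →0(L), so W
n=6: →4(L), so W
n=7: →0(L), so W
n=8: →1(L), so W
n=9: →4(L), so W
n=10: →8(W), 5(W), 3(W), 2(W) — all W, so L
n=11: →4(L), so W
n=12: →10(L), so W
n=13: →11(W), 8(W), 6(W), 5(W) — all W, so L
n=14: →12(W), 9(W), 7(W), 6(W) — all W, so L
n=15: →13(L), so W
n=16: →14(L), so W
n=17: →10(L), so W
n=18: →13(L), so W
n=19: →14(L), so W
n=20: →13(L), so W
n=21: →14(L), so W
n=22: →14(L), so W
n=23: →21(W), 18(W), 16(W), 15(W) — all W, so L
n=24: →22(W), 19(W), 17(W), 16(W) — all W, so L
n=25: →23(L), so W
The losing starting values of n are exactly the entries labelled L in this table (8 of them).

0, 1, 4, 10, 13, 14, 23, 24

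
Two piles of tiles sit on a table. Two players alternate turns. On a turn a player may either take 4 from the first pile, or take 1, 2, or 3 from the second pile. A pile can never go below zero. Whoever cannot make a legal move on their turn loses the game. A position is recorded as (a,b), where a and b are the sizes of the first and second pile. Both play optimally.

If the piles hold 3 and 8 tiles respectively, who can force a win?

The second player wins.

Use the standard recursion: the mover loses at a terminal position; elsewhere, the mover wins exactly when some move hands the opponent an L position.
No move ever increases a pile, so every position that can arise here has a ≤ 3 and b ≤ 8; it is enough to label the cells with 0 ≤ a ≤ 3 and 0 ≤ b ≤ 8.
Every move lowers a or b (never raises either), so fill the grid row by row in increasing a, and left to right within a row: each cell's successors are then already labelled.
      b=0  b=1  b=2  b=3  b=4  b=5  b=6  b=7  b=8
a=0:    L    W    W    W    L    W    W    W    L
a=1:    L    W    W    W    L    W    W    W    L
a=2:    L    W    W    W    L    W    W    W    L
a=3:    L    W    W    W    L    W    W    W    L
Cells with no legal move (terminal, hence L): (0,0), (1,0), (2,0), (3,0).
The remaining L cells, each justified by listing all of its moves:
(0,4): only reaches (0,3)(W), (0,2)(W), (0,1)(W), all W → L
(0,8): only reaches (0,7)(W), (0,6)(W), (0,5)(W), all W → L
(1,4): only reaches (1,3)(W), (1,2)(W), (1,1)(W), all W → L
(1,8): only reaches (1,7)(W), (1,6)(W), (1,5)(W), all W → L
(2,4): only reaches (2,3)(W), (2,2)(W), (2,1)(W), all W → L
(2,8): only reaches (2,7)(W), (2,6)(W), (2,5)(W), all W → L
(3,4): only reaches (3,3)(W), (3,2)(W), (3,1)(W), all W → L
(3,8): only reaches (3,7)(W), (3,6)(W), (3,5)(W), all W → L
Every other cell has at least one move into one of the L cells above, so it is W.
Every move from (3,8) reaches a W position, so the mover loses.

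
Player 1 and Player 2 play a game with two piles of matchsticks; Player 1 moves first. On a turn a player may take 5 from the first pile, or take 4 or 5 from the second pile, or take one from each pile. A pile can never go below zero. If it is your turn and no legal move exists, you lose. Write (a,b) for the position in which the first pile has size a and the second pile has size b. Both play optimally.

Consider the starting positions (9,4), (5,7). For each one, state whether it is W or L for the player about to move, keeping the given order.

Compute win/loss labels from the base case upward. A position with no move is L. Any other position is W if it can reach an L in one move, else L.
No move ever increases a pile, so every position that can arise here has a ≤ 9 and b ≤ 7; it is enough to label the cells with 0 ≤ a ≤ 9 and 0 ≤ b ≤ 7.
Every move lowers a or b (never raises either), so fill the grid row by row in increasing a, and left to right within a row: each cell's successors are then already labelled.
      b=0  b=1  b=2  b=3  b=4  b=5  b=6  b=7
a=0:    L    L    L    L    W    W    W    W
a=1:    L    W    W    W    W    W    L    L
a=2:    L    W    L    L    W    W    W    W
a=3:    L    W    L    W    W    W    W    W
a=4:    L    W    L    W    W    W    W    W
a=5:    W    W    W    W    L    L    L    L
a=6:    W    L    L    L    L    W    W    W
a=7:    W    L    W    W    W    W    W    L
a=8:    W    L    W    L    L    W    W    W
a=9:    W    L    W    L    W    W    W    W
Cells with no legal move (terminal, hence L): (0,0), (0,1), (0,2), (0,3), (1,0), (2,0), (3,0), (4,0).
The remaining L cells, each justified by listing all of its moves:
(1,6): L (options (1,2)(W), (1,1)(W), (0,5)(W) are all W)
(1,7): L (options (1,3)(W), (1,2)(W), (0,6)(W) are all W)
(2,2): L (sole option (1,1)(W) is W)
(2,3): L (sole option (1,2)(W) is W)
(3,2): L (sole option (2,1)(W) is W)
(4,2): L (sole option (3,1)(W) is W)
(5,4): L (options (0,4)(W), (5,0)(W), (4,3)(W) are all W)
(5,5): L (options (0,5)(W), (5,1)(W), (5,0)(W), (4,4)(W) are all W)
(5,6): L (options (0,6)(W), (5,2)(W), (5,1)(W), (4,5)(W) are all W)
(5,7): L (options (0,7)(W), (5,3)(W), (5,2)(W), (4,6)(W) are all W)
(6,1): L (options (1,1)(W), (5,0)(W) are all W)
(6,2): L (options (1,2)(W), (5,1)(W) are all W)
(6,3): L (options (1,3)(W), (5,2)(W) are all W)
(6,4): L (options (1,4)(W), (6,0)(W), (5,3)(W) are all W)
(7,1): L (options (2,1)(W), (6,0)(W) are all W)
(7,7): L (options (2,7)(W), (7,3)(W), (7,2)(W), (6,6)(W) are all W)
(8,1): L (options (3,1)(W), (7,0)(W) are all W)
(8,3): L (options (3,3)(W), (7,2)(W) are all W)
(8,4): L (options (3,4)(W), (8,0)(W), (7,3)(W) are all W)
(9,1): L (options (4,1)(W), (8,0)(W) are all W)
(9,3): L (options (4,3)(W), (8,2)(W) are all W)
Every other cell has at least one move into one of the L cells above, so it is W.
(9,4): the move to (8,3) reaches an L cell, so W
(5,7): one of the L cells justified above, so L

(9,4): W, (5,7): L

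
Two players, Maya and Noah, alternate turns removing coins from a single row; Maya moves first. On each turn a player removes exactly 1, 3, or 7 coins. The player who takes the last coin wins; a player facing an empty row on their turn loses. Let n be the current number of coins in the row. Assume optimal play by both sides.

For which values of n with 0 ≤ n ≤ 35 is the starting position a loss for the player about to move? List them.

0, 2, 4, 6, 8, 10, 12, 14, 16, 18, 20, 22, 24, 26, 28, 30, 32, 34

Label each position W (a win for the player to move) or L (a loss). A position with no legal move is L; any other position is W exactly when some move reaches an L, and L when every move reaches a W.
n=0: no move → L
n=1: →0(L), so W
n=2: →1(W) only, which is W, so L
n=3: →2(L), so W
n=4: →3(W), 1(W) — all W, so L
n=5: →4(L), so W
n=6: →5(W), 3(W) — all W, so L
n=7: →6(L), so W
n=8: →7(W), 5(W), 1(W) — all W, so L
n=9: →8(L), so W
n=10: →9(W), 7(W), 3(W) — all W, so L
n=11: →10(L), so W
n=12: →11(W), 9(W), 5(W) — all W, so L
n=13: →12(L), so W
n=14: →13(W), 11(W), 7(W) — all W, so L
n=15: →14(L), so W
n=16: →15(W), 13(W), 9(W) — all W, so L
n=17: →16(L), so W
n=18: →17(W), 15(W), 11(W) — all W, so L
n=19: →18(L), so W
n=20: →19(W), 17(W), 13(W) — all W, so L
n=21: →20(L), so W
n=22: →21(W), 19(W), 15(W) — all W, so L
n=23: →22(L), so W
n=24: →23(W), 21(W), 17(W) — all W, so L
n=25: →24(L), so W
n=26: →25(W), 23(W), 19(W) — all W, so L
n=27: →26(L), so W
n=28: →27(W), 25(W), 21(W) — all W, so L
n=29: →28(L), so W
n=30: →29(W), 27(W), 23(W) — all W, so L
n=31: →30(L), so W
n=32: →31(W), 29(W), 25(W) — all W, so L
n=33: →32(L), so W
n=34: →33(W), 31(W), 27(W) — all W, so L
n=35: →34(L), so W
The losing starting values of n are exactly the entries labelled L in this table (18 of them).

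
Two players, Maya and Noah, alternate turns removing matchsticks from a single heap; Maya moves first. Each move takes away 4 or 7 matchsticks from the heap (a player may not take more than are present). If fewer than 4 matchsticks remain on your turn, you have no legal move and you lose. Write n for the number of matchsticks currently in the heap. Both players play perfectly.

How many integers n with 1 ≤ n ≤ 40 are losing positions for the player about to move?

15

Positions with no move are L. A position that does have a move is losing for the player to move precisely when every available move leads to a winning position for the opponent. Fill in the labels:
n=0: no move → L
n=1: no move → L
n=2: no move → L
n=3: no move → L
n=4: reaches L-position 0 → W
n=5: reaches L-position 1 → W
n=6: reaches L-position 2 → W
n=7: reaches L-position 3 → W
n=8: reaches L-position 1 → W
n=9: reaches L-position 2 → W
n=10: reaches L-position 3 → W
n=11: only reaches 7(W), 4(W), all W → L
n=12: only reaches 8(W), 5(W), all W → L
n=13: only reaches 9(W), 6(W), all W → L
n=14: only reaches 10(W), 7(W), all W → L
n=15: reaches L-position 11 → W
n=16: reaches L-position 12 → W
n=17: reaches L-position 13 → W
n=18: reaches L-position 14 → W
n=19: reaches L-position 12 → W
n=20: reaches L-position 13 → W
n=21: reaches L-position 14 → W
n=22: only reaches 18(W), 15(W), all W → L
n=23: only reaches 19(W), 16(W), all W → L
n=24: only reaches 20(W), 17(W), all W → L
n=25: only reaches 21(W), 18(W), all W → L
n=26: reaches L-position 22 → W
n=27: reaches L-position 23 → W
n=28: reaches L-position 24 → W
n=29: reaches L-position 25 → W
n=30: reaches L-position 23 → W
n=31: reaches L-position 24 → W
n=32: reaches L-position 25 → W
n=33: only reaches 29(W), 26(W), all W → L
n=34: only reaches 30(W), 27(W), all W → L
n=35: only reaches 31(W), 28(W), all W → L
n=36: only reaches 32(W), 29(W), all W → L
n=37: reaches L-position 33 → W
n=38: reaches L-position 34 → W
n=39: reaches L-position 35 → W
n=40: reaches L-position 36 → W
L entries with 1 ≤ n ≤ 40 (n=0 is outside the asked range and is not counted): n = 1, 2, 3, 11, 12, 13, 14, 22, 23, 24, 25, 33, 34, 35, 36; that makes 15.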